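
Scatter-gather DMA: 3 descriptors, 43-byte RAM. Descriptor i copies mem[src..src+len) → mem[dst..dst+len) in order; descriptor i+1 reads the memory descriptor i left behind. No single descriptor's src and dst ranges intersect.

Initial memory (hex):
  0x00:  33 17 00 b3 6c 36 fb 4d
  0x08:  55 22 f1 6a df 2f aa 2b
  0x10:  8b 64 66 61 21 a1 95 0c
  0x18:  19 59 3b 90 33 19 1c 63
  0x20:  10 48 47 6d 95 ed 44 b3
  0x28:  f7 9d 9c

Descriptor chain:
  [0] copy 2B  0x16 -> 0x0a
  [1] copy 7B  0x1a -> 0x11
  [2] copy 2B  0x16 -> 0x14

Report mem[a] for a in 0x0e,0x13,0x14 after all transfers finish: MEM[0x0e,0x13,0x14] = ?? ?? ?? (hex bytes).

  after D0: wrote 2B at 0x0a = 950c
  after D1: wrote 7B at 0x11 = 3b9033191c6310
  after D2: wrote 2B at 0x14 = 6310
query mem[0x0e]=0xaa, mem[0x13]=0x33, mem[0x14]=0x63

MEM[0x0e,0x13,0x14] = aa 33 63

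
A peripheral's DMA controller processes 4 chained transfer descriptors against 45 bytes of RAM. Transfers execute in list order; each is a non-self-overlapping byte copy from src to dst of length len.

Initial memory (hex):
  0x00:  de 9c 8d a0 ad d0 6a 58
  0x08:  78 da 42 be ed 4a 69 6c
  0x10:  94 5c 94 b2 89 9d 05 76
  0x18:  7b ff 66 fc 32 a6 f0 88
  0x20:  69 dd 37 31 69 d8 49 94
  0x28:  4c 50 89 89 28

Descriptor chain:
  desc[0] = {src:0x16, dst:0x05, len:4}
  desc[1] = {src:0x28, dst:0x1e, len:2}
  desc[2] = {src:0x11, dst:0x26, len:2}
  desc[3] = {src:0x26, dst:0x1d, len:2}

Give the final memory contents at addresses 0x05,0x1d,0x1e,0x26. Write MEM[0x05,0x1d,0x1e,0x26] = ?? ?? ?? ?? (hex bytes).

MEM[0x05,0x1d,0x1e,0x26] = 05 5c 94 5c

  after D0: wrote 4B at 0x05 = 05767bff
  after D1: wrote 2B at 0x1e = 4c50
  after D2: wrote 2B at 0x26 = 5c94
  after D3: wrote 2B at 0x1d = 5c94
query mem[0x05]=0x05, mem[0x1d]=0x5c, mem[0x1e]=0x94, mem[0x26]=0x5c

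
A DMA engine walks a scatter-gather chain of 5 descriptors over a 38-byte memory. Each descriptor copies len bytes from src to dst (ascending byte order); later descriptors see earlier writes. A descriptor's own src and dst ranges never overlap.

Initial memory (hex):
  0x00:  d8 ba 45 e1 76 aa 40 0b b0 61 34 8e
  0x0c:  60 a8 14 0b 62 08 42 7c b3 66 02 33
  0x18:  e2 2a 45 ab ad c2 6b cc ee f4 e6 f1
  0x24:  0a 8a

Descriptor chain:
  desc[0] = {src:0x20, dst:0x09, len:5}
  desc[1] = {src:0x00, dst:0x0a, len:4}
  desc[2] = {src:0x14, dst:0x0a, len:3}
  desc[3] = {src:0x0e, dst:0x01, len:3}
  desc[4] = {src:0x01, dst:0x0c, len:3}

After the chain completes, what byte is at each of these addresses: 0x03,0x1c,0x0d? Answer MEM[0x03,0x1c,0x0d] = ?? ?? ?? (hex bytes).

[0] 0x20->0x09 len=5 : ee f4 e6 f1 0a
[1] 0x00->0x0a len=4 : d8 ba 45 e1
[2] 0x14->0x0a len=3 : b3 66 02
[3] 0x0e->0x01 len=3 : 14 0b 62
[4] 0x01->0x0c len=3 : 14 0b 62
query mem[0x03]=0x62, mem[0x1c]=0xad, mem[0x0d]=0x0b

MEM[0x03,0x1c,0x0d] = 62 ad 0b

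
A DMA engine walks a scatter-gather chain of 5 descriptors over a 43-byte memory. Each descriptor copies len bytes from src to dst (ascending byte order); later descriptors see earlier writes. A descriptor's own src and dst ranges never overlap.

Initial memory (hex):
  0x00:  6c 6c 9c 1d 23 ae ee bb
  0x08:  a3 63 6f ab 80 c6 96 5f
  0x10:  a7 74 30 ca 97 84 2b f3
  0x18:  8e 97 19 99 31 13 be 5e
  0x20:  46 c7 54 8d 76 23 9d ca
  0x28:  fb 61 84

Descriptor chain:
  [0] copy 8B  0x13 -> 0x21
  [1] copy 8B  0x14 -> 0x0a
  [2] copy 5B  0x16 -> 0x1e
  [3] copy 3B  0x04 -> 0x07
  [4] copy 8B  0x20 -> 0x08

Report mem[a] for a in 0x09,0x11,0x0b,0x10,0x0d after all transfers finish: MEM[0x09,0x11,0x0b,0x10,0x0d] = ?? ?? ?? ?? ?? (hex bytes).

MEM[0x09,0x11,0x0b,0x10,0x0d] = 97 99 84 19 f3

  after D0: wrote 8B at 0x21 = ca97842bf38e9719
  after D1: wrote 8B at 0x0a = 97842bf38e971999
  after D2: wrote 5B at 0x1e = 2bf38e9719
  after D3: wrote 3B at 0x07 = 23aeee
  after D4: wrote 8B at 0x08 = 8e9719842bf38e97
query mem[0x09]=0x97, mem[0x11]=0x99, mem[0x0b]=0x84, mem[0x10]=0x19, mem[0x0d]=0xf3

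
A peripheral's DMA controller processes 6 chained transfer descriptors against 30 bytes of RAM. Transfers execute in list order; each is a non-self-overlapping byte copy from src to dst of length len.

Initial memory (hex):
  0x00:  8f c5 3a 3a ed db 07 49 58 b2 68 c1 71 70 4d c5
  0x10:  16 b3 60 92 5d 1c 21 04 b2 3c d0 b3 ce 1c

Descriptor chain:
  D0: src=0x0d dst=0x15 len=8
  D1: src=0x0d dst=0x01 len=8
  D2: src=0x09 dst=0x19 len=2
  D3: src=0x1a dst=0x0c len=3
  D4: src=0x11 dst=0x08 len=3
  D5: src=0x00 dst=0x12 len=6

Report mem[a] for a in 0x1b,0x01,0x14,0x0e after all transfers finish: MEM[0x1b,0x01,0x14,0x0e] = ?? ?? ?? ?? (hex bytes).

MEM[0x1b,0x01,0x14,0x0e] = 92 70 4d 5d

[0] 0x0d->0x15 len=8 : 70 4d c5 16 b3 60 92 5d
[1] 0x0d->0x01 len=8 : 70 4d c5 16 b3 60 92 5d
[2] 0x09->0x19 len=2 : b2 68
[3] 0x1a->0x0c len=3 : 68 92 5d
[4] 0x11->0x08 len=3 : b3 60 92
[5] 0x00->0x12 len=6 : 8f 70 4d c5 16 b3
query mem[0x1b]=0x92, mem[0x01]=0x70, mem[0x14]=0x4d, mem[0x0e]=0x5d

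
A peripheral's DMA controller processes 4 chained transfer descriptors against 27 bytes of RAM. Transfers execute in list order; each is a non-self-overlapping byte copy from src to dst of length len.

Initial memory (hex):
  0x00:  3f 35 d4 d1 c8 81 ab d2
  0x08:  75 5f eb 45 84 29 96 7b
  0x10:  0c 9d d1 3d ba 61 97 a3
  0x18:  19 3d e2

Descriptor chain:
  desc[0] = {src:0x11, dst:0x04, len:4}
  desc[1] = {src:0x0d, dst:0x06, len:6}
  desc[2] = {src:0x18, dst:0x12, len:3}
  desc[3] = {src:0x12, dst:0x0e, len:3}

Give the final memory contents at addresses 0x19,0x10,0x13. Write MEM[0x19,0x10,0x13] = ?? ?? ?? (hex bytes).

[0] 0x11->0x04 len=4 : 9d d1 3d ba
[1] 0x0d->0x06 len=6 : 29 96 7b 0c 9d d1
[2] 0x18->0x12 len=3 : 19 3d e2
[3] 0x12->0x0e len=3 : 19 3d e2
query mem[0x19]=0x3d, mem[0x10]=0xe2, mem[0x13]=0x3d

MEM[0x19,0x10,0x13] = 3d e2 3d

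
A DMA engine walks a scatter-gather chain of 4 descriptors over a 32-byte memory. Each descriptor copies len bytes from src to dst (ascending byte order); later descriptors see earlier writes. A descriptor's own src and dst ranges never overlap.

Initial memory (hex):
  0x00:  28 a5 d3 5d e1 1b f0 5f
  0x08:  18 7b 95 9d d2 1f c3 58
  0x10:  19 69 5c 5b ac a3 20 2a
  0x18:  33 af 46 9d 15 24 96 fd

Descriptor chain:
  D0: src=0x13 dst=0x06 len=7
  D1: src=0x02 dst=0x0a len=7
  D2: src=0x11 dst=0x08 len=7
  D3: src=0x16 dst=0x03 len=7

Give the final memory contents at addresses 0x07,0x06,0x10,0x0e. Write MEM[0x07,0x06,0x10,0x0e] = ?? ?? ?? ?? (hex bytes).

MEM[0x07,0x06,0x10,0x0e] = 46 af a3 2a

D0: mem[0x06..0x0c] <- [5b ac a3 20 2a 33 af]
D1: mem[0x0a..0x10] <- [d3 5d e1 1b 5b ac a3]
D2: mem[0x08..0x0e] <- [69 5c 5b ac a3 20 2a]
D3: mem[0x03..0x09] <- [20 2a 33 af 46 9d 15]
query mem[0x07]=0x46, mem[0x06]=0xaf, mem[0x10]=0xa3, mem[0x0e]=0x2a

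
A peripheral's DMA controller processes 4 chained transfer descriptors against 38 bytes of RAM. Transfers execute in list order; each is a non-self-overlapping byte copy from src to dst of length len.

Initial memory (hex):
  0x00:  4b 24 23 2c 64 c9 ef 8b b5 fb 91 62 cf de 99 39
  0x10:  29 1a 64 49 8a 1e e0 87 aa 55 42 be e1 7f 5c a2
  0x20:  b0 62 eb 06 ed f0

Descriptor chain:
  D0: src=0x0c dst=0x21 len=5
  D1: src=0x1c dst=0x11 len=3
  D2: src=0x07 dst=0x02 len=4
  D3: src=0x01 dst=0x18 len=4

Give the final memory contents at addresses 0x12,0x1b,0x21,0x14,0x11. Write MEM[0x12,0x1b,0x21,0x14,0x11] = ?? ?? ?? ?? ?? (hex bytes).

MEM[0x12,0x1b,0x21,0x14,0x11] = 7f fb cf 8a e1

  after D0: wrote 5B at 0x21 = cfde993929
  after D1: wrote 3B at 0x11 = e17f5c
  after D2: wrote 4B at 0x02 = 8bb5fb91
  after D3: wrote 4B at 0x18 = 248bb5fb
query mem[0x12]=0x7f, mem[0x1b]=0xfb, mem[0x21]=0xcf, mem[0x14]=0x8a, mem[0x11]=0xe1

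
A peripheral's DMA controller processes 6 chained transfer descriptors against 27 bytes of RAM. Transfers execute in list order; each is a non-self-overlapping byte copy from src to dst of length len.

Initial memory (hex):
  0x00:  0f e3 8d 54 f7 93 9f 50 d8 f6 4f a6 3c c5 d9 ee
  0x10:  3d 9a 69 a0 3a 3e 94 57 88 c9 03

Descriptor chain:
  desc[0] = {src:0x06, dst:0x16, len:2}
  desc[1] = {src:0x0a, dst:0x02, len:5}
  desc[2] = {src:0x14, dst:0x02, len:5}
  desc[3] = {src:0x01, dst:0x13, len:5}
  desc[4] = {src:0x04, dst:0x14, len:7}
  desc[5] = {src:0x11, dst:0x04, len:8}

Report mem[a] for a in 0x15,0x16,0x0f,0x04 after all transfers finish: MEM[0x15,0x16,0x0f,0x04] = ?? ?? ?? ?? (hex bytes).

D0: mem[0x16..0x17] <- [9f 50]
D1: mem[0x02..0x06] <- [4f a6 3c c5 d9]
D2: mem[0x02..0x06] <- [3a 3e 9f 50 88]
D3: mem[0x13..0x17] <- [e3 3a 3e 9f 50]
D4: mem[0x14..0x1a] <- [9f 50 88 50 d8 f6 4f]
D5: mem[0x04..0x0b] <- [9a 69 e3 9f 50 88 50 d8]
query mem[0x15]=0x50, mem[0x16]=0x88, mem[0x0f]=0xee, mem[0x04]=0x9a

MEM[0x15,0x16,0x0f,0x04] = 50 88 ee 9a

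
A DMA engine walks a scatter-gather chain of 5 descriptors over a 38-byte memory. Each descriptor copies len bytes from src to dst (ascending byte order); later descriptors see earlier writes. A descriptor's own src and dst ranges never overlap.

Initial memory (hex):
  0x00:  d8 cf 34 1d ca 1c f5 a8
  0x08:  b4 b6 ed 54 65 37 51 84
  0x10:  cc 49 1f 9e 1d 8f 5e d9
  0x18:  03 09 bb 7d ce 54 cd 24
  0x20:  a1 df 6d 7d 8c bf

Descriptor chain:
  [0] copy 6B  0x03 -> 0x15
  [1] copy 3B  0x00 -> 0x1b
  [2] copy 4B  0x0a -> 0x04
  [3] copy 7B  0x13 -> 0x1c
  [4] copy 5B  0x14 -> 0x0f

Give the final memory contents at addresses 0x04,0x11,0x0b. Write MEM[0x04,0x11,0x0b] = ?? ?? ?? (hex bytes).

D0: mem[0x15..0x1a] <- [1d ca 1c f5 a8 b4]
D1: mem[0x1b..0x1d] <- [d8 cf 34]
D2: mem[0x04..0x07] <- [ed 54 65 37]
D3: mem[0x1c..0x22] <- [9e 1d 1d ca 1c f5 a8]
D4: mem[0x0f..0x13] <- [1d 1d ca 1c f5]
query mem[0x04]=0xed, mem[0x11]=0xca, mem[0x0b]=0x54

MEM[0x04,0x11,0x0b] = ed ca 54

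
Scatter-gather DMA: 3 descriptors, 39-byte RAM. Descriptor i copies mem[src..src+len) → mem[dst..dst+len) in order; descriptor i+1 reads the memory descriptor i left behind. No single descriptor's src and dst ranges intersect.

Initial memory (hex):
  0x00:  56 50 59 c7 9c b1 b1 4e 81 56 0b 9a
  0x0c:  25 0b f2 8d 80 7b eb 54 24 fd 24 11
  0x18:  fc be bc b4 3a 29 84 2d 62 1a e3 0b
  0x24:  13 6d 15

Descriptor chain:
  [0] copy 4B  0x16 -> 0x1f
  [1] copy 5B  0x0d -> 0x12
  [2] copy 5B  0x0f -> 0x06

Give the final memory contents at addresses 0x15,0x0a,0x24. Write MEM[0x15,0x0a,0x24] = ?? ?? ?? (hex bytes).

MEM[0x15,0x0a,0x24] = 80 f2 13

[0] 0x16->0x1f len=4 : 24 11 fc be
[1] 0x0d->0x12 len=5 : 0b f2 8d 80 7b
[2] 0x0f->0x06 len=5 : 8d 80 7b 0b f2
query mem[0x15]=0x80, mem[0x0a]=0xf2, mem[0x24]=0x13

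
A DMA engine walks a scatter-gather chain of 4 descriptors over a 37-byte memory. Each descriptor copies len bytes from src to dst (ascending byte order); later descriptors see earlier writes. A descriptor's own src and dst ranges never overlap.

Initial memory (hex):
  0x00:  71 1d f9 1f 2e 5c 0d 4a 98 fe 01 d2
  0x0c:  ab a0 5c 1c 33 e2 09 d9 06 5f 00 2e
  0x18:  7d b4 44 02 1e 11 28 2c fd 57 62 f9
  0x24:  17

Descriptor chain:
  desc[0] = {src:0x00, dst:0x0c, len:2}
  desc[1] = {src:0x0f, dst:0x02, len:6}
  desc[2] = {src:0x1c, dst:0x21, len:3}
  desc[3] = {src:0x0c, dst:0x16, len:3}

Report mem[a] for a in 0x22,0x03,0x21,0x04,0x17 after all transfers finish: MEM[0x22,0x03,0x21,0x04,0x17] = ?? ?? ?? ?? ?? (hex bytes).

D0: mem[0x0c..0x0d] <- [71 1d]
D1: mem[0x02..0x07] <- [1c 33 e2 09 d9 06]
D2: mem[0x21..0x23] <- [1e 11 28]
D3: mem[0x16..0x18] <- [71 1d 5c]
query mem[0x22]=0x11, mem[0x03]=0x33, mem[0x21]=0x1e, mem[0x04]=0xe2, mem[0x17]=0x1d

MEM[0x22,0x03,0x21,0x04,0x17] = 11 33 1e e2 1d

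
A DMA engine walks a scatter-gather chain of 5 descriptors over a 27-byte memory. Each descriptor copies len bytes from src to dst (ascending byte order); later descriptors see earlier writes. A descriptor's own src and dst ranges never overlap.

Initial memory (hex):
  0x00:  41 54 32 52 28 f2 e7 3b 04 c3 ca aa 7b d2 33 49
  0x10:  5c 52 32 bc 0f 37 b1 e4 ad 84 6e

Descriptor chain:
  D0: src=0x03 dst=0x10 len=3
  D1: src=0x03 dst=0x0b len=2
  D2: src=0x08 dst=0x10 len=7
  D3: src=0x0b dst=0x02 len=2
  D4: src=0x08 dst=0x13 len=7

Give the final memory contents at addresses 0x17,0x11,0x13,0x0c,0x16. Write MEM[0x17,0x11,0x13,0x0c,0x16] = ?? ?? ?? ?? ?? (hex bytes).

MEM[0x17,0x11,0x13,0x0c,0x16] = 28 c3 04 28 52

D0: mem[0x10..0x12] <- [52 28 f2]
D1: mem[0x0b..0x0c] <- [52 28]
D2: mem[0x10..0x16] <- [04 c3 ca 52 28 d2 33]
D3: mem[0x02..0x03] <- [52 28]
D4: mem[0x13..0x19] <- [04 c3 ca 52 28 d2 33]
query mem[0x17]=0x28, mem[0x11]=0xc3, mem[0x13]=0x04, mem[0x0c]=0x28, mem[0x16]=0x52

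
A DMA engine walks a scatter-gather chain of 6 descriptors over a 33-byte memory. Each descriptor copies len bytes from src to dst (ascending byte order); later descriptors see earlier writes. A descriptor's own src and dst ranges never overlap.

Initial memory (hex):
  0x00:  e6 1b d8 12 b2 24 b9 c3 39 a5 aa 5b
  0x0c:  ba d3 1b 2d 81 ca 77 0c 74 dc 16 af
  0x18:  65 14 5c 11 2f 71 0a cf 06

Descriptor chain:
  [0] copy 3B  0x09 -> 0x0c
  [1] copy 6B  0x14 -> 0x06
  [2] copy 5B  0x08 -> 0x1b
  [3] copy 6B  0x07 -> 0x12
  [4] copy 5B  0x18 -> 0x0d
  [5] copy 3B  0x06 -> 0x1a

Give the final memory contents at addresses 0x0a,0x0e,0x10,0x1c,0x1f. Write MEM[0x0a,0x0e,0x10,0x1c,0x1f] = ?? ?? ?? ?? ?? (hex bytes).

  after D0: wrote 3B at 0x0c = a5aa5b
  after D1: wrote 6B at 0x06 = 74dc16af6514
  after D2: wrote 5B at 0x1b = 16af6514a5
  after D3: wrote 6B at 0x12 = dc16af6514a5
  after D4: wrote 5B at 0x0d = 65145c16af
  after D5: wrote 3B at 0x1a = 74dc16
query mem[0x0a]=0x65, mem[0x0e]=0x14, mem[0x10]=0x16, mem[0x1c]=0x16, mem[0x1f]=0xa5

MEM[0x0a,0x0e,0x10,0x1c,0x1f] = 65 14 16 16 a5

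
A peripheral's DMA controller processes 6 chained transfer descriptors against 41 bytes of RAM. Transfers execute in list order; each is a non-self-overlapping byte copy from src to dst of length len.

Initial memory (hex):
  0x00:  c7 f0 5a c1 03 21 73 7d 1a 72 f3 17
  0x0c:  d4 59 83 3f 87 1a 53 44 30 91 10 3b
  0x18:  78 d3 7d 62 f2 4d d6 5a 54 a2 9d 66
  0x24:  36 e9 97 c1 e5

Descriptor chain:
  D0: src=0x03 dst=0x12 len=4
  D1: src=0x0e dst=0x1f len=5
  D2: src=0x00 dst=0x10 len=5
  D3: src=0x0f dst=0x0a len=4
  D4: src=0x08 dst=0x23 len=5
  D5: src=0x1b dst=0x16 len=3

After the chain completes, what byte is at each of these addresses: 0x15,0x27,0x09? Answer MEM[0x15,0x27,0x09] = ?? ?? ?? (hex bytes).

MEM[0x15,0x27,0x09] = 73 f0 72

#0 dst[0x12+4] := {0xc1,0x03,0x21,0x73}
#1 dst[0x1f+5] := {0x83,0x3f,0x87,0x1a,0xc1}
#2 dst[0x10+5] := {0xc7,0xf0,0x5a,0xc1,0x03}
#3 dst[0x0a+4] := {0x3f,0xc7,0xf0,0x5a}
#4 dst[0x23+5] := {0x1a,0x72,0x3f,0xc7,0xf0}
#5 dst[0x16+3] := {0x62,0xf2,0x4d}
query mem[0x15]=0x73, mem[0x27]=0xf0, mem[0x09]=0x72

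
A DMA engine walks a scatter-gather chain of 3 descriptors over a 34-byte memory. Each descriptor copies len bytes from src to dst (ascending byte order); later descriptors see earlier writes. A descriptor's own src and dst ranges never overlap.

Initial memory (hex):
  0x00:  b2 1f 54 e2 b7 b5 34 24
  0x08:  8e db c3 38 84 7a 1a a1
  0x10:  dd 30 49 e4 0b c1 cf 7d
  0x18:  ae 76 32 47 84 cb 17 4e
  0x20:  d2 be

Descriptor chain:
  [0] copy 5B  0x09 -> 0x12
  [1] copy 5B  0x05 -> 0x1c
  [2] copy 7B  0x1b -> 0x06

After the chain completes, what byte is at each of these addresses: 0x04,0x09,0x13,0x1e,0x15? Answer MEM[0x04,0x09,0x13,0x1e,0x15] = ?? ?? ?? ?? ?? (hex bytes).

#0 dst[0x12+5] := {0xdb,0xc3,0x38,0x84,0x7a}
#1 dst[0x1c+5] := {0xb5,0x34,0x24,0x8e,0xdb}
#2 dst[0x06+7] := {0x47,0xb5,0x34,0x24,0x8e,0xdb,0xbe}
query mem[0x04]=0xb7, mem[0x09]=0x24, mem[0x13]=0xc3, mem[0x1e]=0x24, mem[0x15]=0x84

MEM[0x04,0x09,0x13,0x1e,0x15] = b7 24 c3 24 84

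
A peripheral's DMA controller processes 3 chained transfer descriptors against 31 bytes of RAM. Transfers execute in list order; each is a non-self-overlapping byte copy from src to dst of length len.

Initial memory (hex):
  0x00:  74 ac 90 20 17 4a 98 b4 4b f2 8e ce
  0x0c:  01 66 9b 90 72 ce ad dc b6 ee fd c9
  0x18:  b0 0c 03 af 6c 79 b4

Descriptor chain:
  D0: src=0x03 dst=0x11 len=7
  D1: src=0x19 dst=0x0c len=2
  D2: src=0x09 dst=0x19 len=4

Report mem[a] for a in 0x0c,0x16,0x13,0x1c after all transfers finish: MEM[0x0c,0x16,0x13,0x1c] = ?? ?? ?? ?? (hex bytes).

MEM[0x0c,0x16,0x13,0x1c] = 0c 4b 4a 0c

[0] 0x03->0x11 len=7 : 20 17 4a 98 b4 4b f2
[1] 0x19->0x0c len=2 : 0c 03
[2] 0x09->0x19 len=4 : f2 8e ce 0c
query mem[0x0c]=0x0c, mem[0x16]=0x4b, mem[0x13]=0x4a, mem[0x1c]=0x0c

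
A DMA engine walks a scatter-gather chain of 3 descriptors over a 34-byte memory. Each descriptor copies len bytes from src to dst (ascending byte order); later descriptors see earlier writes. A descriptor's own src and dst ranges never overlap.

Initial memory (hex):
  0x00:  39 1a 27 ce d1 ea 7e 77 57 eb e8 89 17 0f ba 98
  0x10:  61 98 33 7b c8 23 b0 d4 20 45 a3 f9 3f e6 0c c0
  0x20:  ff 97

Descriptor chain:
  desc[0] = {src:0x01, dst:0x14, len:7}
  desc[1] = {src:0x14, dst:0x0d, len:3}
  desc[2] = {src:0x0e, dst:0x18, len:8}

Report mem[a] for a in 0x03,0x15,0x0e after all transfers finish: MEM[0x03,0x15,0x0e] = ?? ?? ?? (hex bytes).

#0 dst[0x14+7] := {0x1a,0x27,0xce,0xd1,0xea,0x7e,0x77}
#1 dst[0x0d+3] := {0x1a,0x27,0xce}
#2 dst[0x18+8] := {0x27,0xce,0x61,0x98,0x33,0x7b,0x1a,0x27}
query mem[0x03]=0xce, mem[0x15]=0x27, mem[0x0e]=0x27

MEM[0x03,0x15,0x0e] = ce 27 27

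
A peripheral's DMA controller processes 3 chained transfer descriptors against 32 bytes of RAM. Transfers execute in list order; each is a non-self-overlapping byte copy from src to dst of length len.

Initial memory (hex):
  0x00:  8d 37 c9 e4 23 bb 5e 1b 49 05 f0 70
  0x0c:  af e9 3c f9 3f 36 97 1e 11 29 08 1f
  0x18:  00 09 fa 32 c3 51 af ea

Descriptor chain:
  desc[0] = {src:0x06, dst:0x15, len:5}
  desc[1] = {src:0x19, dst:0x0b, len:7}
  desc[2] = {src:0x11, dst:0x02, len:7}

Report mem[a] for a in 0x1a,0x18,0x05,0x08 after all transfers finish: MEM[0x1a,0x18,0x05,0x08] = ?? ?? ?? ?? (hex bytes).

#0 dst[0x15+5] := {0x5e,0x1b,0x49,0x05,0xf0}
#1 dst[0x0b+7] := {0xf0,0xfa,0x32,0xc3,0x51,0xaf,0xea}
#2 dst[0x02+7] := {0xea,0x97,0x1e,0x11,0x5e,0x1b,0x49}
query mem[0x1a]=0xfa, mem[0x18]=0x05, mem[0x05]=0x11, mem[0x08]=0x49

MEM[0x1a,0x18,0x05,0x08] = fa 05 11 49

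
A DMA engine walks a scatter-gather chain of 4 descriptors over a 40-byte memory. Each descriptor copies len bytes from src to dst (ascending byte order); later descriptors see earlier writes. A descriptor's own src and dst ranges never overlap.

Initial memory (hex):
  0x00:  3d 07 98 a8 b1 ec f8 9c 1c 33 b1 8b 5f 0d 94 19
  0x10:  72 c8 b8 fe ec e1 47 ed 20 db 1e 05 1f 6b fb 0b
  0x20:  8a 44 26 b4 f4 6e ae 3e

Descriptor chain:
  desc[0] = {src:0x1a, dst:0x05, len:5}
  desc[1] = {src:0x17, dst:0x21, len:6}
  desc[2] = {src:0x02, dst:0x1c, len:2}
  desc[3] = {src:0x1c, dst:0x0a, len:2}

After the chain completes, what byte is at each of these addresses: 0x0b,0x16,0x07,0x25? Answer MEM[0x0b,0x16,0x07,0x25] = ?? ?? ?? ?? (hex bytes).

#0 dst[0x05+5] := {0x1e,0x05,0x1f,0x6b,0xfb}
#1 dst[0x21+6] := {0xed,0x20,0xdb,0x1e,0x05,0x1f}
#2 dst[0x1c+2] := {0x98,0xa8}
#3 dst[0x0a+2] := {0x98,0xa8}
query mem[0x0b]=0xa8, mem[0x16]=0x47, mem[0x07]=0x1f, mem[0x25]=0x05

MEM[0x0b,0x16,0x07,0x25] = a8 47 1f 05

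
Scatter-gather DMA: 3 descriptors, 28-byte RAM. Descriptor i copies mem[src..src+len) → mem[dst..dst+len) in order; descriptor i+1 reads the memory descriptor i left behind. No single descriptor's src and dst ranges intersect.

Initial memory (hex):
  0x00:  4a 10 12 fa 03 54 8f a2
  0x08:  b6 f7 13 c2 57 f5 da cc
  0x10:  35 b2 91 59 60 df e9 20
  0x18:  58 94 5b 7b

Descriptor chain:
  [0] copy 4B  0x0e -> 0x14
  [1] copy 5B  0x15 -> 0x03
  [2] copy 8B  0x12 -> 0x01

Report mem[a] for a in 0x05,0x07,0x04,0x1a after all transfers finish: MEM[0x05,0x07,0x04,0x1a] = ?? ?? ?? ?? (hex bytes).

D0: mem[0x14..0x17] <- [da cc 35 b2]
D1: mem[0x03..0x07] <- [cc 35 b2 58 94]
D2: mem[0x01..0x08] <- [91 59 da cc 35 b2 58 94]
query mem[0x05]=0x35, mem[0x07]=0x58, mem[0x04]=0xcc, mem[0x1a]=0x5b

MEM[0x05,0x07,0x04,0x1a] = 35 58 cc 5b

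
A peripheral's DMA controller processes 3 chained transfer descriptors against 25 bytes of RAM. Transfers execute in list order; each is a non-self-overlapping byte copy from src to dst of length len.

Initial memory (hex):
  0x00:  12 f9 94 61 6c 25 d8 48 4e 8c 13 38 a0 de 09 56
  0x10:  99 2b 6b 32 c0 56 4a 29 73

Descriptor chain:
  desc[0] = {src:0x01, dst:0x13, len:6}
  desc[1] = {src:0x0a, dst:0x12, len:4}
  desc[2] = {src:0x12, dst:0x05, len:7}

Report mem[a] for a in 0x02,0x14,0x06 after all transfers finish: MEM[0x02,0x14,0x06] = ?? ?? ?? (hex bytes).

[0] 0x01->0x13 len=6 : f9 94 61 6c 25 d8
[1] 0x0a->0x12 len=4 : 13 38 a0 de
[2] 0x12->0x05 len=7 : 13 38 a0 de 6c 25 d8
query mem[0x02]=0x94, mem[0x14]=0xa0, mem[0x06]=0x38

MEM[0x02,0x14,0x06] = 94 a0 38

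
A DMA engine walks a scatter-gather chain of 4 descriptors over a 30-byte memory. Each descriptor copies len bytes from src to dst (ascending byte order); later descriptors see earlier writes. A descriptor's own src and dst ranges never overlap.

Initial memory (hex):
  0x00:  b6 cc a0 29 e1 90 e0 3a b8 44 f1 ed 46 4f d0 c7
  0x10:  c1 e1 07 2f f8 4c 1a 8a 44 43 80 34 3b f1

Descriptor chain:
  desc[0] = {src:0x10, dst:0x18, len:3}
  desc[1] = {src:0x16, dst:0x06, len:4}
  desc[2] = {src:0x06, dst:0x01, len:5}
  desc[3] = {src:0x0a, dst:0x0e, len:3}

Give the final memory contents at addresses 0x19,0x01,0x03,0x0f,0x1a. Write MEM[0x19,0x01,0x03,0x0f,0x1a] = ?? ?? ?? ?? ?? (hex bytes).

D0: mem[0x18..0x1a] <- [c1 e1 07]
D1: mem[0x06..0x09] <- [1a 8a c1 e1]
D2: mem[0x01..0x05] <- [1a 8a c1 e1 f1]
D3: mem[0x0e..0x10] <- [f1 ed 46]
query mem[0x19]=0xe1, mem[0x01]=0x1a, mem[0x03]=0xc1, mem[0x0f]=0xed, mem[0x1a]=0x07

MEM[0x19,0x01,0x03,0x0f,0x1a] = e1 1a c1 ed 07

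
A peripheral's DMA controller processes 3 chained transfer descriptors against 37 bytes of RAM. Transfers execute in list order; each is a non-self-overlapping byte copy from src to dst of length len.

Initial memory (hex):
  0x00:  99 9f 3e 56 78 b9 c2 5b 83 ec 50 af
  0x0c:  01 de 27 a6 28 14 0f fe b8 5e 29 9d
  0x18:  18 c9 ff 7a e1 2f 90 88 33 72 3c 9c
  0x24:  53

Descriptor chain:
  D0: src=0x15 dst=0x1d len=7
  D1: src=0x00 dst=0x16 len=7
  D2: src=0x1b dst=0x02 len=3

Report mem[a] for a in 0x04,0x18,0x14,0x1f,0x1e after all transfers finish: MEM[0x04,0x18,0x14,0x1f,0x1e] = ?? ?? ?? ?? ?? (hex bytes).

MEM[0x04,0x18,0x14,0x1f,0x1e] = 5e 3e b8 9d 29

[0] 0x15->0x1d len=7 : 5e 29 9d 18 c9 ff 7a
[1] 0x00->0x16 len=7 : 99 9f 3e 56 78 b9 c2
[2] 0x1b->0x02 len=3 : b9 c2 5e
query mem[0x04]=0x5e, mem[0x18]=0x3e, mem[0x14]=0xb8, mem[0x1f]=0x9d, mem[0x1e]=0x29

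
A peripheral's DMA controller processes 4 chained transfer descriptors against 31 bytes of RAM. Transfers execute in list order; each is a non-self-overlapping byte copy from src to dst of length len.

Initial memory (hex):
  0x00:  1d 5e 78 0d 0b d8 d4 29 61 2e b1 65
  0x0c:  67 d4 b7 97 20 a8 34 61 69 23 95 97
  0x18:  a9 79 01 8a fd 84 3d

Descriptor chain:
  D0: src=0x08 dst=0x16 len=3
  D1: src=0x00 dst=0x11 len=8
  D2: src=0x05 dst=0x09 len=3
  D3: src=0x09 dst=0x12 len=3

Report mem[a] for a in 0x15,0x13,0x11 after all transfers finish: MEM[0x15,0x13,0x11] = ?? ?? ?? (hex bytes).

MEM[0x15,0x13,0x11] = 0b d4 1d

[0] 0x08->0x16 len=3 : 61 2e b1
[1] 0x00->0x11 len=8 : 1d 5e 78 0d 0b d8 d4 29
[2] 0x05->0x09 len=3 : d8 d4 29
[3] 0x09->0x12 len=3 : d8 d4 29
query mem[0x15]=0x0b, mem[0x13]=0xd4, mem[0x11]=0x1d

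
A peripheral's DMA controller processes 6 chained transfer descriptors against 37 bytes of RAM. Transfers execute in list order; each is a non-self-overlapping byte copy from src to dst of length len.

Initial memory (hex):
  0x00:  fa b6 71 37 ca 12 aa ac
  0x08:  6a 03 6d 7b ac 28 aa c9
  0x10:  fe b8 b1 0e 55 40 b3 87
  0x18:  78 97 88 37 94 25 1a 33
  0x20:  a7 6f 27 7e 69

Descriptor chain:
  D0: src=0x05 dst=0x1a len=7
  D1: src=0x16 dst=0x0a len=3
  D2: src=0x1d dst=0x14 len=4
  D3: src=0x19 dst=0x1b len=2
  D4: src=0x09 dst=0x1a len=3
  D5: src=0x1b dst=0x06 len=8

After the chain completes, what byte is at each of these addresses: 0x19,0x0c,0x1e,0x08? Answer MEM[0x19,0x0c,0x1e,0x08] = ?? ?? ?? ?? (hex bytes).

MEM[0x19,0x0c,0x1e,0x08] = 97 6f 03 6a

[0] 0x05->0x1a len=7 : 12 aa ac 6a 03 6d 7b
[1] 0x16->0x0a len=3 : b3 87 78
[2] 0x1d->0x14 len=4 : 6a 03 6d 7b
[3] 0x19->0x1b len=2 : 97 12
[4] 0x09->0x1a len=3 : 03 b3 87
[5] 0x1b->0x06 len=8 : b3 87 6a 03 6d 7b 6f 27
query mem[0x19]=0x97, mem[0x0c]=0x6f, mem[0x1e]=0x03, mem[0x08]=0x6a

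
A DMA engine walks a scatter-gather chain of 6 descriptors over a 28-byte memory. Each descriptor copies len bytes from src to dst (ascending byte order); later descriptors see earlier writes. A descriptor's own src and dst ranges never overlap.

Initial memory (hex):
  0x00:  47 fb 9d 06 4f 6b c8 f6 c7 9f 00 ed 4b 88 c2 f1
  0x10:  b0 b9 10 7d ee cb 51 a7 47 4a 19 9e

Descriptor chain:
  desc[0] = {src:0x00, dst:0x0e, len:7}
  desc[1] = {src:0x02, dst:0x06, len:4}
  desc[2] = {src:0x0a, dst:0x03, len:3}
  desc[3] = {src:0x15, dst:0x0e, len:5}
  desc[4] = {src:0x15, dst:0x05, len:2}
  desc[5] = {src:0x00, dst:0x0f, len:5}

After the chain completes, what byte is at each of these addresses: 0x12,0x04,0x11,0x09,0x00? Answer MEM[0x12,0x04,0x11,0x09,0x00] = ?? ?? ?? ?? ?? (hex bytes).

D0: mem[0x0e..0x14] <- [47 fb 9d 06 4f 6b c8]
D1: mem[0x06..0x09] <- [9d 06 4f 6b]
D2: mem[0x03..0x05] <- [00 ed 4b]
D3: mem[0x0e..0x12] <- [cb 51 a7 47 4a]
D4: mem[0x05..0x06] <- [cb 51]
D5: mem[0x0f..0x13] <- [47 fb 9d 00 ed]
query mem[0x12]=0x00, mem[0x04]=0xed, mem[0x11]=0x9d, mem[0x09]=0x6b, mem[0x00]=0x47

MEM[0x12,0x04,0x11,0x09,0x00] = 00 ed 9d 6b 47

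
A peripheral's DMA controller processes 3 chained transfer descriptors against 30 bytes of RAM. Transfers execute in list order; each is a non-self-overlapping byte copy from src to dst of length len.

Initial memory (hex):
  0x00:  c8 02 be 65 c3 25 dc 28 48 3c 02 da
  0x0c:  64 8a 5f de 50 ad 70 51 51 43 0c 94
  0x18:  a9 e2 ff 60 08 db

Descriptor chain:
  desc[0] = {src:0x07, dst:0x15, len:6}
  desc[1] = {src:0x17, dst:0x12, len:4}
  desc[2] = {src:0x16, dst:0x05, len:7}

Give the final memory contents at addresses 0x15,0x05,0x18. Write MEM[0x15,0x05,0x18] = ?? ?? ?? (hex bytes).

[0] 0x07->0x15 len=6 : 28 48 3c 02 da 64
[1] 0x17->0x12 len=4 : 3c 02 da 64
[2] 0x16->0x05 len=7 : 48 3c 02 da 64 60 08
query mem[0x15]=0x64, mem[0x05]=0x48, mem[0x18]=0x02

MEM[0x15,0x05,0x18] = 64 48 02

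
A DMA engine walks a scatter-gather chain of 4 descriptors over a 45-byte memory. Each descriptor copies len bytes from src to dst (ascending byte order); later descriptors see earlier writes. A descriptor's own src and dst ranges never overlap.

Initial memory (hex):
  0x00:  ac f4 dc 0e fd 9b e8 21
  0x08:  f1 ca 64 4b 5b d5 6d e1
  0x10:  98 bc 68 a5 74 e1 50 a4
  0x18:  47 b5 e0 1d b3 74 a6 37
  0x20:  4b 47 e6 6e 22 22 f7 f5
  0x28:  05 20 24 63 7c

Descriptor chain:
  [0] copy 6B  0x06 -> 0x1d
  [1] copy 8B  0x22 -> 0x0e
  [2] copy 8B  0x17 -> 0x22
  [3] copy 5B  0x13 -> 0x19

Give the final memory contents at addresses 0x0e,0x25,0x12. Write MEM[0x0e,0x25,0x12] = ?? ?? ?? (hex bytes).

MEM[0x0e,0x25,0x12] = 4b e0 f7

  after D0: wrote 6B at 0x1d = e821f1ca644b
  after D1: wrote 8B at 0x0e = 4b6e2222f7f50520
  after D2: wrote 8B at 0x22 = a447b5e01db3e821
  after D3: wrote 5B at 0x19 = f5052050a4
query mem[0x0e]=0x4b, mem[0x25]=0xe0, mem[0x12]=0xf7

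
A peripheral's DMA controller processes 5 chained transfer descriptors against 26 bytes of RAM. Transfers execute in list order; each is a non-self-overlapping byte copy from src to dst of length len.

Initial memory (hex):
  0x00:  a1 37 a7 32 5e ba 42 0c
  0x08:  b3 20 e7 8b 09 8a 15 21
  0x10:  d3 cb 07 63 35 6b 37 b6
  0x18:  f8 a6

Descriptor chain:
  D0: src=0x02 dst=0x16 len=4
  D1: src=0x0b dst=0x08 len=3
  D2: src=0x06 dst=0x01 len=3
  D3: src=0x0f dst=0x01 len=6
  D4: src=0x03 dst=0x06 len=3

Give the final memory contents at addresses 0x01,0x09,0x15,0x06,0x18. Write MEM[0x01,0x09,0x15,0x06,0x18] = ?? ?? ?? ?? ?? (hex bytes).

#0 dst[0x16+4] := {0xa7,0x32,0x5e,0xba}
#1 dst[0x08+3] := {0x8b,0x09,0x8a}
#2 dst[0x01+3] := {0x42,0x0c,0x8b}
#3 dst[0x01+6] := {0x21,0xd3,0xcb,0x07,0x63,0x35}
#4 dst[0x06+3] := {0xcb,0x07,0x63}
query mem[0x01]=0x21, mem[0x09]=0x09, mem[0x15]=0x6b, mem[0x06]=0xcb, mem[0x18]=0x5e

MEM[0x01,0x09,0x15,0x06,0x18] = 21 09 6b cb 5e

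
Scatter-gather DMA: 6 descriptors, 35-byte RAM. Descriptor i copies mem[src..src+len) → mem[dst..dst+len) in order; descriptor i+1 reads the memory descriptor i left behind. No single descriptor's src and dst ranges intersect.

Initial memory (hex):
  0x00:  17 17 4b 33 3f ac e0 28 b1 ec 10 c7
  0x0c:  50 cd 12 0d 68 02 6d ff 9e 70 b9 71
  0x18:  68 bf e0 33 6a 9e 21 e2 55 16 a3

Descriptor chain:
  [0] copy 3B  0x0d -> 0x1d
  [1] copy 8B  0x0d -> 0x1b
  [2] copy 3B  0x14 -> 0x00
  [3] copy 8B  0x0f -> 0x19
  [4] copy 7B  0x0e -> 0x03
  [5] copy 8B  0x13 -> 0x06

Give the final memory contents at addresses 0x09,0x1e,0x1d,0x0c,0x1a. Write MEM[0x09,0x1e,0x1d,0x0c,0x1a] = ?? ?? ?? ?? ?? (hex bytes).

[0] 0x0d->0x1d len=3 : cd 12 0d
[1] 0x0d->0x1b len=8 : cd 12 0d 68 02 6d ff 9e
[2] 0x14->0x00 len=3 : 9e 70 b9
[3] 0x0f->0x19 len=8 : 0d 68 02 6d ff 9e 70 b9
[4] 0x0e->0x03 len=7 : 12 0d 68 02 6d ff 9e
[5] 0x13->0x06 len=8 : ff 9e 70 b9 71 68 0d 68
query mem[0x09]=0xb9, mem[0x1e]=0x9e, mem[0x1d]=0xff, mem[0x0c]=0x0d, mem[0x1a]=0x68

MEM[0x09,0x1e,0x1d,0x0c,0x1a] = b9 9e ff 0d 68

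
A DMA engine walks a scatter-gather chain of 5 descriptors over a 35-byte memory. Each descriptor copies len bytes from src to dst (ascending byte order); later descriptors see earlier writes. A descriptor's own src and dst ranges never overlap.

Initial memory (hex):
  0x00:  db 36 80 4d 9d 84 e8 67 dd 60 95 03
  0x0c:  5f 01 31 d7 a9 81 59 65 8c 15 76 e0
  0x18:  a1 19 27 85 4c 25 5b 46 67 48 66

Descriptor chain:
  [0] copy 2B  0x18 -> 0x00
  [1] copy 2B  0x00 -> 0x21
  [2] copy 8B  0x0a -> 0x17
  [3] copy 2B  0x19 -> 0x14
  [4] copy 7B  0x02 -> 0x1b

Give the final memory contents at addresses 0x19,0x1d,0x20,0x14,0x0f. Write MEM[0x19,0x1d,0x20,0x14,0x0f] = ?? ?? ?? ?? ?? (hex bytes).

#0 dst[0x00+2] := {0xa1,0x19}
#1 dst[0x21+2] := {0xa1,0x19}
#2 dst[0x17+8] := {0x95,0x03,0x5f,0x01,0x31,0xd7,0xa9,0x81}
#3 dst[0x14+2] := {0x5f,0x01}
#4 dst[0x1b+7] := {0x80,0x4d,0x9d,0x84,0xe8,0x67,0xdd}
query mem[0x19]=0x5f, mem[0x1d]=0x9d, mem[0x20]=0x67, mem[0x14]=0x5f, mem[0x0f]=0xd7

MEM[0x19,0x1d,0x20,0x14,0x0f] = 5f 9d 67 5f d7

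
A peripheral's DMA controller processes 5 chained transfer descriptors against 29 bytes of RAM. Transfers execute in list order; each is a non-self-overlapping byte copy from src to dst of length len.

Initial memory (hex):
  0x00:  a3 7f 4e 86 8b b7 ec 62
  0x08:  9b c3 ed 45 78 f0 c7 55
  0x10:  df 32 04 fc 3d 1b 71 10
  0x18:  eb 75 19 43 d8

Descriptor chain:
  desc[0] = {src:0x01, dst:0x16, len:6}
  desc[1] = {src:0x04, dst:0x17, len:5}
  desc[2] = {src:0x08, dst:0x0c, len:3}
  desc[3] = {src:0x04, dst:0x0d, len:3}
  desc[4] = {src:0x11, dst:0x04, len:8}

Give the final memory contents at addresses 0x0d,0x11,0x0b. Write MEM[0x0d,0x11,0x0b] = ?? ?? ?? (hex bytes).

  after D0: wrote 6B at 0x16 = 7f4e868bb7ec
  after D1: wrote 5B at 0x17 = 8bb7ec629b
  after D2: wrote 3B at 0x0c = 9bc3ed
  after D3: wrote 3B at 0x0d = 8bb7ec
  after D4: wrote 8B at 0x04 = 3204fc3d1b7f8bb7
query mem[0x0d]=0x8b, mem[0x11]=0x32, mem[0x0b]=0xb7

MEM[0x0d,0x11,0x0b] = 8b 32 b7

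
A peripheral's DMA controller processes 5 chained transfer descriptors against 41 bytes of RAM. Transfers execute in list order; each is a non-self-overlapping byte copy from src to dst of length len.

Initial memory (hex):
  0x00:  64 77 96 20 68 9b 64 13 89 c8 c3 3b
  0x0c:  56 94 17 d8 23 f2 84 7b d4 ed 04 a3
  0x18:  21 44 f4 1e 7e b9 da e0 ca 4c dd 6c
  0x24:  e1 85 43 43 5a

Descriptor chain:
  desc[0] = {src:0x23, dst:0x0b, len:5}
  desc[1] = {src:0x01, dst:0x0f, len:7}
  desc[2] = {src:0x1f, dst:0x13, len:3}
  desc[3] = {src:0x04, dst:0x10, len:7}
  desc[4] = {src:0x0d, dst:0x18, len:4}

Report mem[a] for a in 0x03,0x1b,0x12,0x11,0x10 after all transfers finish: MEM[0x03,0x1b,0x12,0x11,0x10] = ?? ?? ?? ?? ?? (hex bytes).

MEM[0x03,0x1b,0x12,0x11,0x10] = 20 68 64 9b 68

[0] 0x23->0x0b len=5 : 6c e1 85 43 43
[1] 0x01->0x0f len=7 : 77 96 20 68 9b 64 13
[2] 0x1f->0x13 len=3 : e0 ca 4c
[3] 0x04->0x10 len=7 : 68 9b 64 13 89 c8 c3
[4] 0x0d->0x18 len=4 : 85 43 77 68
query mem[0x03]=0x20, mem[0x1b]=0x68, mem[0x12]=0x64, mem[0x11]=0x9b, mem[0x10]=0x68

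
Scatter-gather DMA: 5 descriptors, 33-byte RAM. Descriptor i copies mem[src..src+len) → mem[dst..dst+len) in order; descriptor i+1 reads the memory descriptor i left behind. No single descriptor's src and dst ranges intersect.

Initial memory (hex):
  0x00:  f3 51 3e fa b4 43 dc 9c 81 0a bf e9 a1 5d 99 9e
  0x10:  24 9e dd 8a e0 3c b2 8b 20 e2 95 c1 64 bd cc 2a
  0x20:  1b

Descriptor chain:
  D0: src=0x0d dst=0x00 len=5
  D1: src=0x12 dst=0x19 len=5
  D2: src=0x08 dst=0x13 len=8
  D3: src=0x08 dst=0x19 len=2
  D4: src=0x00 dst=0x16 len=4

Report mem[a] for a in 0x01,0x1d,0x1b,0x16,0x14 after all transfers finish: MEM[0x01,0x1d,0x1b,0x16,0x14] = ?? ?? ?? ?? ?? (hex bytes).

MEM[0x01,0x1d,0x1b,0x16,0x14] = 99 b2 e0 5d 0a

#0 dst[0x00+5] := {0x5d,0x99,0x9e,0x24,0x9e}
#1 dst[0x19+5] := {0xdd,0x8a,0xe0,0x3c,0xb2}
#2 dst[0x13+8] := {0x81,0x0a,0xbf,0xe9,0xa1,0x5d,0x99,0x9e}
#3 dst[0x19+2] := {0x81,0x0a}
#4 dst[0x16+4] := {0x5d,0x99,0x9e,0x24}
query mem[0x01]=0x99, mem[0x1d]=0xb2, mem[0x1b]=0xe0, mem[0x16]=0x5d, mem[0x14]=0x0a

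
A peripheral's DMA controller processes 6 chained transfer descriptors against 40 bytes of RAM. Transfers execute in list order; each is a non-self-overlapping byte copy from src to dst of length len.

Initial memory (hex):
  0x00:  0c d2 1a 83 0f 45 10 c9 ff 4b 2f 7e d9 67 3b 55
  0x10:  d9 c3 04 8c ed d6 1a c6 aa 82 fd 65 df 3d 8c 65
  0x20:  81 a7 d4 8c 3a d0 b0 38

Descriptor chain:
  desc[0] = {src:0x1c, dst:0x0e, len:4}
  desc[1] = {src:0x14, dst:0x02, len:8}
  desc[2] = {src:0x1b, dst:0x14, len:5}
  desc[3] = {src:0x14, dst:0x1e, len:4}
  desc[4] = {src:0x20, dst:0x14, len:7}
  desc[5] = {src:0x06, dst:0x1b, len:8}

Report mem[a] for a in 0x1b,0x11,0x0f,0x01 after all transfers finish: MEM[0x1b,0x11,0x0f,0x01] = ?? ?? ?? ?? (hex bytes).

[0] 0x1c->0x0e len=4 : df 3d 8c 65
[1] 0x14->0x02 len=8 : ed d6 1a c6 aa 82 fd 65
[2] 0x1b->0x14 len=5 : 65 df 3d 8c 65
[3] 0x14->0x1e len=4 : 65 df 3d 8c
[4] 0x20->0x14 len=7 : 3d 8c d4 8c 3a d0 b0
[5] 0x06->0x1b len=8 : aa 82 fd 65 2f 7e d9 67
query mem[0x1b]=0xaa, mem[0x11]=0x65, mem[0x0f]=0x3d, mem[0x01]=0xd2

MEM[0x1b,0x11,0x0f,0x01] = aa 65 3d d2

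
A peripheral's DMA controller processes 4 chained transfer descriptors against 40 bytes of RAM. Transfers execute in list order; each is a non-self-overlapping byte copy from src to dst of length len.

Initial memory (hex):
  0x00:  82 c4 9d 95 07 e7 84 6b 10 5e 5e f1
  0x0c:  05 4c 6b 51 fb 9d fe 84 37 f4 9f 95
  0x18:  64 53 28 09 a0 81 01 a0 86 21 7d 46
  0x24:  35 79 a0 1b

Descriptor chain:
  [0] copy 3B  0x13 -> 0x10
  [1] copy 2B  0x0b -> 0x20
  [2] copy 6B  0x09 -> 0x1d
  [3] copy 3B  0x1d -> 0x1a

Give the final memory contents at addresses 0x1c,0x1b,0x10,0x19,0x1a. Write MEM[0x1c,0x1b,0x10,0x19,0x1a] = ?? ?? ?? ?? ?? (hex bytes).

MEM[0x1c,0x1b,0x10,0x19,0x1a] = f1 5e 84 53 5e

#0 dst[0x10+3] := {0x84,0x37,0xf4}
#1 dst[0x20+2] := {0xf1,0x05}
#2 dst[0x1d+6] := {0x5e,0x5e,0xf1,0x05,0x4c,0x6b}
#3 dst[0x1a+3] := {0x5e,0x5e,0xf1}
query mem[0x1c]=0xf1, mem[0x1b]=0x5e, mem[0x10]=0x84, mem[0x19]=0x53, mem[0x1a]=0x5e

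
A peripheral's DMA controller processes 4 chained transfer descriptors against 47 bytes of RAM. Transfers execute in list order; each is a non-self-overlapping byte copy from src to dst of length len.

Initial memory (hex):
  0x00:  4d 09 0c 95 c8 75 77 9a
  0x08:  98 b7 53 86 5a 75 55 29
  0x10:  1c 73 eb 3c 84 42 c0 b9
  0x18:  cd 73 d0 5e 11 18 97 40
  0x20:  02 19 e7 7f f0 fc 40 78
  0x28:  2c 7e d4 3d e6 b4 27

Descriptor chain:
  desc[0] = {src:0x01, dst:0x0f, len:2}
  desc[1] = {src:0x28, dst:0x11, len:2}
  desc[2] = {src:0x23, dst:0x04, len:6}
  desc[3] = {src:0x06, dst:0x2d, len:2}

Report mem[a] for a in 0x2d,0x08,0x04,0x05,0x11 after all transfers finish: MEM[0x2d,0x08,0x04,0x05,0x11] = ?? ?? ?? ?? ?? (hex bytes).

[0] 0x01->0x0f len=2 : 09 0c
[1] 0x28->0x11 len=2 : 2c 7e
[2] 0x23->0x04 len=6 : 7f f0 fc 40 78 2c
[3] 0x06->0x2d len=2 : fc 40
query mem[0x2d]=0xfc, mem[0x08]=0x78, mem[0x04]=0x7f, mem[0x05]=0xf0, mem[0x11]=0x2c

MEM[0x2d,0x08,0x04,0x05,0x11] = fc 78 7f f0 2c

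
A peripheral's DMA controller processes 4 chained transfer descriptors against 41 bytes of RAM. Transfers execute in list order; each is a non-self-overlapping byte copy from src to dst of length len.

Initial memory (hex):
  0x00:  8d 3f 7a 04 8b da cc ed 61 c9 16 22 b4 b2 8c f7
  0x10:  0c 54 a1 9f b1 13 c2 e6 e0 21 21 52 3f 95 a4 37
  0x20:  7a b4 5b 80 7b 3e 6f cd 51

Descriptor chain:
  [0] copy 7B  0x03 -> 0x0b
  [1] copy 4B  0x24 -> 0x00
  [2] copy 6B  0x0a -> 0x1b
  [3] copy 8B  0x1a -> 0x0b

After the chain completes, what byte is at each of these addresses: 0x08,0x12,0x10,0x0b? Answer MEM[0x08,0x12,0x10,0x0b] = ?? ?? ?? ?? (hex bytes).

MEM[0x08,0x12,0x10,0x0b] = 61 b4 cc 21

#0 dst[0x0b+7] := {0x04,0x8b,0xda,0xcc,0xed,0x61,0xc9}
#1 dst[0x00+4] := {0x7b,0x3e,0x6f,0xcd}
#2 dst[0x1b+6] := {0x16,0x04,0x8b,0xda,0xcc,0xed}
#3 dst[0x0b+8] := {0x21,0x16,0x04,0x8b,0xda,0xcc,0xed,0xb4}
query mem[0x08]=0x61, mem[0x12]=0xb4, mem[0x10]=0xcc, mem[0x0b]=0x21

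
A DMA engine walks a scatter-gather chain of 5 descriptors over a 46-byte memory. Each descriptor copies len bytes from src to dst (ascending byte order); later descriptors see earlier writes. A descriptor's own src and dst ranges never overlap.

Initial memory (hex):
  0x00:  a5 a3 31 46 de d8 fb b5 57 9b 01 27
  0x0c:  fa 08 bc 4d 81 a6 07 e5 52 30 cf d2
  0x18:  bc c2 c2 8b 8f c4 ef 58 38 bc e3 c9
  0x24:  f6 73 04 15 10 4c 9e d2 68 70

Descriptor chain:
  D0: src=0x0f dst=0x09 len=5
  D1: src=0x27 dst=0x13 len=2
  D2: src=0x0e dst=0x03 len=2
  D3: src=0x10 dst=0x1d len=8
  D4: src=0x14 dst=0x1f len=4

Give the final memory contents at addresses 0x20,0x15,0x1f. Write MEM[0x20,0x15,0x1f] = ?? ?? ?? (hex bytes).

MEM[0x20,0x15,0x1f] = 30 30 10

D0: mem[0x09..0x0d] <- [4d 81 a6 07 e5]
D1: mem[0x13..0x14] <- [15 10]
D2: mem[0x03..0x04] <- [bc 4d]
D3: mem[0x1d..0x24] <- [81 a6 07 15 10 30 cf d2]
D4: mem[0x1f..0x22] <- [10 30 cf d2]
query mem[0x20]=0x30, mem[0x15]=0x30, mem[0x1f]=0x10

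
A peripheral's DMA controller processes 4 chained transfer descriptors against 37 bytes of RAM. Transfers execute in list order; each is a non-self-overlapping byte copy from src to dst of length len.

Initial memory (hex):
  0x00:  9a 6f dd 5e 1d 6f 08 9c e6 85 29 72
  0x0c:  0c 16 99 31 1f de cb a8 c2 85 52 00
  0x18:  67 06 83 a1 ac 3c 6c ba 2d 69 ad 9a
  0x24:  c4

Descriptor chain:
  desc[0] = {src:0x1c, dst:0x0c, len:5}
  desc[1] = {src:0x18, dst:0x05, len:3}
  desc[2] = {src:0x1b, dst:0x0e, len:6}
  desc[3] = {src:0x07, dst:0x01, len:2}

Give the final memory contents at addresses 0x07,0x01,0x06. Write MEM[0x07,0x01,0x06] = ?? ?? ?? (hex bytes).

  after D0: wrote 5B at 0x0c = ac3c6cba2d
  after D1: wrote 3B at 0x05 = 670683
  after D2: wrote 6B at 0x0e = a1ac3c6cba2d
  after D3: wrote 2B at 0x01 = 83e6
query mem[0x07]=0x83, mem[0x01]=0x83, mem[0x06]=0x06

MEM[0x07,0x01,0x06] = 83 83 06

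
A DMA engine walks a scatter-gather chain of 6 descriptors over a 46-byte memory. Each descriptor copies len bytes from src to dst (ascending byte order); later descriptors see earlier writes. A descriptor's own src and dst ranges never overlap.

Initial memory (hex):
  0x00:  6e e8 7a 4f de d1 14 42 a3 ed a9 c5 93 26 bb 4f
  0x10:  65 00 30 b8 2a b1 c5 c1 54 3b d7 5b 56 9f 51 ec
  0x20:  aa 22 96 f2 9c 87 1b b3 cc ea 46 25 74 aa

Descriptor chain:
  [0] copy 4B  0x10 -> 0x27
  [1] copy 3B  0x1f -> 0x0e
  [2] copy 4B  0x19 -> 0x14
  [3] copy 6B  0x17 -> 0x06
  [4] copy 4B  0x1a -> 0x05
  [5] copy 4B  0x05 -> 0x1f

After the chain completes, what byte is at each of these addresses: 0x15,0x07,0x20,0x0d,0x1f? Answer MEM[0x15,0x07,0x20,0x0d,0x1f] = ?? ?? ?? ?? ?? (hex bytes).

MEM[0x15,0x07,0x20,0x0d,0x1f] = d7 56 5b 26 d7

[0] 0x10->0x27 len=4 : 65 00 30 b8
[1] 0x1f->0x0e len=3 : ec aa 22
[2] 0x19->0x14 len=4 : 3b d7 5b 56
[3] 0x17->0x06 len=6 : 56 54 3b d7 5b 56
[4] 0x1a->0x05 len=4 : d7 5b 56 9f
[5] 0x05->0x1f len=4 : d7 5b 56 9f
query mem[0x15]=0xd7, mem[0x07]=0x56, mem[0x20]=0x5b, mem[0x0d]=0x26, mem[0x1f]=0xd7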